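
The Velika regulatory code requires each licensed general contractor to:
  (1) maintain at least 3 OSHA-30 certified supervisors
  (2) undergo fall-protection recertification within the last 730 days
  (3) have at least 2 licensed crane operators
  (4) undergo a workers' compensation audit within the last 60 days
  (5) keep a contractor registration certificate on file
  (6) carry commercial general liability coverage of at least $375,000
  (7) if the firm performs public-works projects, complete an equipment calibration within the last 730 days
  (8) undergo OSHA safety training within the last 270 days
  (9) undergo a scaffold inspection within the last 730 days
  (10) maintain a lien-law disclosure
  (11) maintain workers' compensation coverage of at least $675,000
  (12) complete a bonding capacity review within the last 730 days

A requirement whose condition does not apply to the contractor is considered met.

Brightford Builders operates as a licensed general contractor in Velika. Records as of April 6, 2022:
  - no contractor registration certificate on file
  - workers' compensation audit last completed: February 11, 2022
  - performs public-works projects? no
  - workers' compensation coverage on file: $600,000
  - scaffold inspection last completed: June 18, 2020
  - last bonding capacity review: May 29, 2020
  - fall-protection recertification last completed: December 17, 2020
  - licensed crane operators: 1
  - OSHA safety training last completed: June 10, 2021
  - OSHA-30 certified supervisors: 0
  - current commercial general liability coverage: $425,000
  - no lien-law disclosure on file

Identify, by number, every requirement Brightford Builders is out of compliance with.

1, 3, 5, 8, 10, 11

1. OSHA-30 certified supervisors 0 < 3 → not met
2. fall-protection recertification 475 days ago vs limit 730 → met
3. licensed crane operators 1 < 2 → not met
4. workers' compensation audit 54 days ago vs limit 60 → met
5. contractor registration certificate absent → not met
6. commercial general liability coverage $425,000 ≥ $375,000 → met
7. condition 'performs public-works projects' does not hold → requirement n/a → met
8. OSHA safety training 300 days ago vs limit 270 → not met
9. scaffold inspection 657 days ago vs limit 730 → met
10. lien-law disclosure absent → not met
11. workers' compensation coverage $600,000 < $675,000 → not met
12. bonding capacity review 677 days ago vs limit 730 → met
Not met: 1, 3, 5, 8, 10, 11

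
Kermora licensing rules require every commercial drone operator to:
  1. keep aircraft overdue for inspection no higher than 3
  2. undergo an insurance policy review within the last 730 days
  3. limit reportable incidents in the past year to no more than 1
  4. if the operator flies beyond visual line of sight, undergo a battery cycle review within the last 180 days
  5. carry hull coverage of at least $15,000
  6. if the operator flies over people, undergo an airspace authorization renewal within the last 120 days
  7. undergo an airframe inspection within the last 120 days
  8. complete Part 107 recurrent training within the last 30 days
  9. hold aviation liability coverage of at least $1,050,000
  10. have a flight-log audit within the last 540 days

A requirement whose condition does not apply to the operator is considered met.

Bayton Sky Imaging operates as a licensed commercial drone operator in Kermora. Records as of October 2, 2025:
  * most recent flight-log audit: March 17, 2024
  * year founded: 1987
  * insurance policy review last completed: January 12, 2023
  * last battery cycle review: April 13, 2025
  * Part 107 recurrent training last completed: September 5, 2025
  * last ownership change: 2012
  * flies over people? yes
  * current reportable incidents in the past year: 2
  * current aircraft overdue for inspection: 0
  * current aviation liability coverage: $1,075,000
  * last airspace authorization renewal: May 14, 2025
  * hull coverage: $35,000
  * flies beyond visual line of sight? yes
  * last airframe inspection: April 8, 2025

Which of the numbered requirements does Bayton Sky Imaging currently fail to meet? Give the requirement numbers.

1. aircraft overdue for inspection 0 ≤ 3 → met
2. insurance policy review 994 days ago vs limit 730 → not met
3. reportable incidents in the past year 2 > 1 → not met
4. condition 'flies beyond visual line of sight' holds; battery cycle review 172 days ago vs limit 180 → met
5. hull coverage $35,000 ≥ $15,000 → met
6. condition 'flies over people' holds; airspace authorization renewal 141 days ago vs limit 120 → not met
7. airframe inspection 177 days ago vs limit 120 → not met
8. Part 107 recurrent training 27 days ago vs limit 30 → met
9. aviation liability coverage $1,075,000 ≥ $1,050,000 → met
10. flight-log audit 564 days ago vs limit 540 → not met
Not met: 2, 3, 6, 7, 10

2, 3, 6, 7, 10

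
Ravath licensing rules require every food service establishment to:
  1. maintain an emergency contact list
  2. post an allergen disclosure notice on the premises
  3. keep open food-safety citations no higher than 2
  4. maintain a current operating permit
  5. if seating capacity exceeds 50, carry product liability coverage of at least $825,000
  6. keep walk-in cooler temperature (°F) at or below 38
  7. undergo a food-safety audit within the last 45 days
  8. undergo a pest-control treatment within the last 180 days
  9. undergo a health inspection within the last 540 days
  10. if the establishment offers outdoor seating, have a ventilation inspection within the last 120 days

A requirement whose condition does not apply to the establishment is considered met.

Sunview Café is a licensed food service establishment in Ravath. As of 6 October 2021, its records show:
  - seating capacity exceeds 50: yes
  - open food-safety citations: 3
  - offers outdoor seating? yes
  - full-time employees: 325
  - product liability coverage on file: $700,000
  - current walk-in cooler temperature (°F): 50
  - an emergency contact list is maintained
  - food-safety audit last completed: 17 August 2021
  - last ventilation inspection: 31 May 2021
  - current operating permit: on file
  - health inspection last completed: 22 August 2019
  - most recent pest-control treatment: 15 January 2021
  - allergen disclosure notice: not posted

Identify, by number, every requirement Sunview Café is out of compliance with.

2, 3, 5, 6, 7, 8, 9, 10

1. emergency contact list present → met
2. allergen disclosure notice absent → not met
3. open food-safety citations 3 > 2 → not met
4. current operating permit present → met
5. condition 'seating capacity exceeds 50' holds; product liability coverage $700,000 < $825,000 → not met
6. walk-in cooler temperature (°F) 50 > 38 → not met
7. food-safety audit 50 days ago vs limit 45 → not met
8. pest-control treatment 264 days ago vs limit 180 → not met
9. health inspection 776 days ago vs limit 540 → not met
10. condition 'offers outdoor seating' holds; ventilation inspection 128 days ago vs limit 120 → not met
Not met: 2, 3, 5, 6, 7, 8, 9, 10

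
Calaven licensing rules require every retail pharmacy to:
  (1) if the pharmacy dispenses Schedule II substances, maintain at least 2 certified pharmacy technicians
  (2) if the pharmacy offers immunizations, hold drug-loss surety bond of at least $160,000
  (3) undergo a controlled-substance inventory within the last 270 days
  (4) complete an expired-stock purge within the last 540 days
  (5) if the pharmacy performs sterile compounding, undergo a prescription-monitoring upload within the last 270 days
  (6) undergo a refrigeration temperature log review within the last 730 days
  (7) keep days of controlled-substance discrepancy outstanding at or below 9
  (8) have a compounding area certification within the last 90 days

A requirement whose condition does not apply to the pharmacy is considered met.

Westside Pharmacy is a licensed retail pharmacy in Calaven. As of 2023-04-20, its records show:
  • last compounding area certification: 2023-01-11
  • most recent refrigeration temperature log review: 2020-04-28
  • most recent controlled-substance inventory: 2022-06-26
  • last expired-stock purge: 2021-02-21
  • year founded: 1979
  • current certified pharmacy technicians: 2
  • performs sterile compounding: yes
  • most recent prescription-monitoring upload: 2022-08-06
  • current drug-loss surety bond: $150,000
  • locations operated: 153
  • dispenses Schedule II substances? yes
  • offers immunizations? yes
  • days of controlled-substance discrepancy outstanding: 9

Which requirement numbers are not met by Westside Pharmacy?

2, 3, 4, 6, 8

1. condition 'dispenses Schedule II substances' holds; certified pharmacy technicians 2 ≥ 2 → met
2. condition 'offers immunizations' holds; drug-loss surety bond $150,000 < $160,000 → not met
3. controlled-substance inventory 298 days ago vs limit 270 → not met
4. expired-stock purge 788 days ago vs limit 540 → not met
5. condition 'performs sterile compounding' holds; prescription-monitoring upload 257 days ago vs limit 270 → met
6. refrigeration temperature log review 1087 days ago vs limit 730 → not met
7. days of controlled-substance discrepancy outstanding 9 ≤ 9 → met
8. compounding area certification 99 days ago vs limit 90 → not met
Not met: 2, 3, 4, 6, 8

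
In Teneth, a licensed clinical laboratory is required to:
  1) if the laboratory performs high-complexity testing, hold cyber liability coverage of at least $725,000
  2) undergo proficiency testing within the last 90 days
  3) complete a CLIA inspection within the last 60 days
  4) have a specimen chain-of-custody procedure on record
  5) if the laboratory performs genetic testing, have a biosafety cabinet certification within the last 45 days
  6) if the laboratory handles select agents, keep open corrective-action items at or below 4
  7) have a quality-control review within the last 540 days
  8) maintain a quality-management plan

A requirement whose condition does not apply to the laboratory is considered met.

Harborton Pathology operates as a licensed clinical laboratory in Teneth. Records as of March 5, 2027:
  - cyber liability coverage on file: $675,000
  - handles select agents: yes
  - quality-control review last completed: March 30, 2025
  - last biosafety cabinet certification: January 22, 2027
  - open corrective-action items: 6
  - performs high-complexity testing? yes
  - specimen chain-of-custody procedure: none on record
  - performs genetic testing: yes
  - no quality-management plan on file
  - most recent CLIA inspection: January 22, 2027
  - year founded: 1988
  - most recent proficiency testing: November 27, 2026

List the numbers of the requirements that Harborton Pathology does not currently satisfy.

1. condition 'performs high-complexity testing' holds; cyber liability coverage $675,000 < $725,000 → not met
2. proficiency testing 98 days ago vs limit 90 → not met
3. CLIA inspection 42 days ago vs limit 60 → met
4. specimen chain-of-custody procedure absent → not met
5. condition 'performs genetic testing' holds; biosafety cabinet certification 42 days ago vs limit 45 → met
6. condition 'handles select agents' holds; open corrective-action items 6 > 4 → not met
7. quality-control review 705 days ago vs limit 540 → not met
8. quality-management plan absent → not met
Not met: 1, 2, 4, 6, 7, 8

1, 2, 4, 6, 7, 8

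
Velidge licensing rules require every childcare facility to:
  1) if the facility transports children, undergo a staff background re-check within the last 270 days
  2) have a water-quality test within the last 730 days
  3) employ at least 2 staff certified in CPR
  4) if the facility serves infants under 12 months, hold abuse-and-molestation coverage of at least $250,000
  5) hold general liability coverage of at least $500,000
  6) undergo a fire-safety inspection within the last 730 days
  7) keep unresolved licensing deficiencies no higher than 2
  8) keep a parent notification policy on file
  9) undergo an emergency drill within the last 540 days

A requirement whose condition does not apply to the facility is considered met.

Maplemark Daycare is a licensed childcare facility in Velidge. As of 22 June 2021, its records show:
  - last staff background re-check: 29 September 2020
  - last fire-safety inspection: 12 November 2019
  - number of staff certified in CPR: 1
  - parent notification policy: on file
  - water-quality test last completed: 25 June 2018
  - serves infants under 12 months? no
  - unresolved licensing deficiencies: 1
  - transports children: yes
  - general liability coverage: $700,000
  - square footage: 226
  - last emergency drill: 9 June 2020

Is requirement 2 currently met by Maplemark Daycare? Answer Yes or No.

No

2. water-quality test 1093 days ago vs limit 730 → not met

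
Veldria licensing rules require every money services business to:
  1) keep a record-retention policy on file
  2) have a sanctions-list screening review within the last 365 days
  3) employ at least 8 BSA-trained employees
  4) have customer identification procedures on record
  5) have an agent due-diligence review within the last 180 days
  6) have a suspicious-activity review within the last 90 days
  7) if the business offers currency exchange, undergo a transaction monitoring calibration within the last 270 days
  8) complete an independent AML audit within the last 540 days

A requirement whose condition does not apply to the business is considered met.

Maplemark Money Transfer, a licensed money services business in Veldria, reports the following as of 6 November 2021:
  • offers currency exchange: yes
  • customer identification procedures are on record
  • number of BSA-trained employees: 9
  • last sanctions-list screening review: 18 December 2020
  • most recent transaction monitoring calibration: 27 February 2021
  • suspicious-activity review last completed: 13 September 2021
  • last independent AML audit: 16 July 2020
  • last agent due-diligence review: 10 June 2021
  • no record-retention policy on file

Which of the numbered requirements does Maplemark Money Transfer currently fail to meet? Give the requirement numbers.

1. record-retention policy absent → not met
2. sanctions-list screening review 323 days ago vs limit 365 → met
3. BSA-trained employees 9 ≥ 8 → met
4. customer identification procedures present → met
5. agent due-diligence review 149 days ago vs limit 180 → met
6. suspicious-activity review 54 days ago vs limit 90 → met
7. condition 'offers currency exchange' holds; transaction monitoring calibration 252 days ago vs limit 270 → met
8. independent AML audit 478 days ago vs limit 540 → met
Not met: 1

1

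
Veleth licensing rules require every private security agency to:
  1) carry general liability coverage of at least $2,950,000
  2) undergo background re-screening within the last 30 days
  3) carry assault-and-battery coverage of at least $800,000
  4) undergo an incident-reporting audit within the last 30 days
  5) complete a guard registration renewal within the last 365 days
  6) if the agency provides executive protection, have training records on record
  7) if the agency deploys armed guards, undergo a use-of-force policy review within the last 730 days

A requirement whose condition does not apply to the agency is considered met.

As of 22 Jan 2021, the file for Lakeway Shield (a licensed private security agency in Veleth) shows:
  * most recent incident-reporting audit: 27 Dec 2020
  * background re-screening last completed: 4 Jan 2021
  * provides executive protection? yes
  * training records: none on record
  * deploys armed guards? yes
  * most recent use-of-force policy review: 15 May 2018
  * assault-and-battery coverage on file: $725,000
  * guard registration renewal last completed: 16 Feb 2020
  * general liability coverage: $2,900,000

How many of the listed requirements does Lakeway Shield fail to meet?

1. general liability coverage $2,900,000 < $2,950,000 → not met
2. background re-screening 18 days ago vs limit 30 → met
3. assault-and-battery coverage $725,000 < $800,000 → not met
4. incident-reporting audit 26 days ago vs limit 30 → met
5. guard registration renewal 341 days ago vs limit 365 → met
6. condition 'provides executive protection' holds; training records absent → not met
7. condition 'deploys armed guards' holds; use-of-force policy review 983 days ago vs limit 730 → not met
Not met: 4 of 7

4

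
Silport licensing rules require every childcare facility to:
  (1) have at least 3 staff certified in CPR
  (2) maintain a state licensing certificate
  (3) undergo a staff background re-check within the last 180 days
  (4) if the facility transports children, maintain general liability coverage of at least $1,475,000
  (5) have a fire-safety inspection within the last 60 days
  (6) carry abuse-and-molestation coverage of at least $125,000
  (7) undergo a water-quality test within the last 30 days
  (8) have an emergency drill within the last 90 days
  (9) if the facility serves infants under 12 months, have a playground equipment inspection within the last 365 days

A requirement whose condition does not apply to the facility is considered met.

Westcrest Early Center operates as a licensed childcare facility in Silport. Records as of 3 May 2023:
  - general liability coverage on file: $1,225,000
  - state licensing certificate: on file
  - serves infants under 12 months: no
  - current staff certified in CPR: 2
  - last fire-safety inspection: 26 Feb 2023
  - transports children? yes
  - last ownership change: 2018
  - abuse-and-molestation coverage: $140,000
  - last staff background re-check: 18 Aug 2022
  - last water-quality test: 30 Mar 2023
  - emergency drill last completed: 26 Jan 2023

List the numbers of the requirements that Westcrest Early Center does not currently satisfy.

1, 3, 4, 5, 7, 8

1. staff certified in CPR 2 < 3 → not met
2. state licensing certificate present → met
3. staff background re-check 258 days ago vs limit 180 → not met
4. condition 'transports children' holds; general liability coverage $1,225,000 < $1,475,000 → not met
5. fire-safety inspection 66 days ago vs limit 60 → not met
6. abuse-and-molestation coverage $140,000 ≥ $125,000 → met
7. water-quality test 34 days ago vs limit 30 → not met
8. emergency drill 97 days ago vs limit 90 → not met
9. condition 'serves infants under 12 months' does not hold → requirement n/a → met
Not met: 1, 3, 4, 5, 7, 8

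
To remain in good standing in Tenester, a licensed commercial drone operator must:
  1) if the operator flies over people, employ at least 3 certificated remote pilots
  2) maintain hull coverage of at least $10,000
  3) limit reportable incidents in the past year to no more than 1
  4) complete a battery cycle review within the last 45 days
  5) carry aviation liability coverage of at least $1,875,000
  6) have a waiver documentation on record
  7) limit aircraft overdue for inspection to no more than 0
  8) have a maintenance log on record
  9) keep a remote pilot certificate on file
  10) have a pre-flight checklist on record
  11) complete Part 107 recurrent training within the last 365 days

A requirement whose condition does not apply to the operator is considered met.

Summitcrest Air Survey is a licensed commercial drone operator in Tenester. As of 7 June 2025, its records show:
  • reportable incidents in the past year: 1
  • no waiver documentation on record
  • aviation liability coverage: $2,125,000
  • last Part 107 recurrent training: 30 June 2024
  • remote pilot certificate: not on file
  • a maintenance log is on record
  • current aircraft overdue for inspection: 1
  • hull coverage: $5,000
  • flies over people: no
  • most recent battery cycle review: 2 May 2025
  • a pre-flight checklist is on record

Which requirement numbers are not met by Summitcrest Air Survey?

1. condition 'flies over people' does not hold → requirement n/a → met
2. hull coverage $5,000 < $10,000 → not met
3. reportable incidents in the past year 1 ≤ 1 → met
4. battery cycle review 36 days ago vs limit 45 → met
5. aviation liability coverage $2,125,000 ≥ $1,875,000 → met
6. waiver documentation absent → not met
7. aircraft overdue for inspection 1 > 0 → not met
8. maintenance log present → met
9. remote pilot certificate absent → not met
10. pre-flight checklist present → met
11. Part 107 recurrent training 342 days ago vs limit 365 → met
Not met: 2, 6, 7, 9

2, 6, 7, 9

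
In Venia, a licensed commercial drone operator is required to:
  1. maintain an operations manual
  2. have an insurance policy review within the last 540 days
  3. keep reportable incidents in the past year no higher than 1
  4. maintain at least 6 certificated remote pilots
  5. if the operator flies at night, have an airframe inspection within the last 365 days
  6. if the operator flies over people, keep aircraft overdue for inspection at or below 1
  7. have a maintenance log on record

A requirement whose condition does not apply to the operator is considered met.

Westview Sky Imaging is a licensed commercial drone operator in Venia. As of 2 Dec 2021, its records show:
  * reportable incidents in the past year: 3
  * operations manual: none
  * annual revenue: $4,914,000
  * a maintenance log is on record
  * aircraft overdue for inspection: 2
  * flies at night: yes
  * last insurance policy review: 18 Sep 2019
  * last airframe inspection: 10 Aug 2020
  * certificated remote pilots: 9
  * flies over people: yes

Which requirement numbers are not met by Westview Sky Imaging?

1. operations manual absent → not met
2. insurance policy review 806 days ago vs limit 540 → not met
3. reportable incidents in the past year 3 > 1 → not met
4. certificated remote pilots 9 ≥ 6 → met
5. condition 'flies at night' holds; airframe inspection 479 days ago vs limit 365 → not met
6. condition 'flies over people' holds; aircraft overdue for inspection 2 > 1 → not met
7. maintenance log present → met
Not met: 1, 2, 3, 5, 6

1, 2, 3, 5, 6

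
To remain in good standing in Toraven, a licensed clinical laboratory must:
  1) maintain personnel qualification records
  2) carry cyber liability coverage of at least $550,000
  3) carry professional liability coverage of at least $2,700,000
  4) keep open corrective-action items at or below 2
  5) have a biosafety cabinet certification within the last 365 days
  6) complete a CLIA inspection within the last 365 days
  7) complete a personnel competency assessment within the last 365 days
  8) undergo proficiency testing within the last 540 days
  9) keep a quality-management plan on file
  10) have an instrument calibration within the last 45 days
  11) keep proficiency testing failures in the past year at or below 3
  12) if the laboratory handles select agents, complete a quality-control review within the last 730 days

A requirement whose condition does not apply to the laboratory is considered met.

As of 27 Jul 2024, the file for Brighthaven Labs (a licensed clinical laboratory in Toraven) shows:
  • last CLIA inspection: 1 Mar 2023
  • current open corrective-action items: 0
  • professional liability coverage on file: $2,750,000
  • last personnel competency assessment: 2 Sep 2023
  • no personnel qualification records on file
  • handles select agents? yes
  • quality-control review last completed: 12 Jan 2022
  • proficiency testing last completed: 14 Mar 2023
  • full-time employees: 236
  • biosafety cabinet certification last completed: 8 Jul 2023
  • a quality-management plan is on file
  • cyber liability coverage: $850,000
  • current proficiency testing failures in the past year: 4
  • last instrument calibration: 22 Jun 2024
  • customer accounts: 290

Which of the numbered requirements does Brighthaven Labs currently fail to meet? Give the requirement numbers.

1, 5, 6, 11, 12

1. personnel qualification records absent → not met
2. cyber liability coverage $850,000 ≥ $550,000 → met
3. professional liability coverage $2,750,000 ≥ $2,700,000 → met
4. open corrective-action items 0 ≤ 2 → met
5. biosafety cabinet certification 385 days ago vs limit 365 → not met
6. CLIA inspection 514 days ago vs limit 365 → not met
7. personnel competency assessment 329 days ago vs limit 365 → met
8. proficiency testing 501 days ago vs limit 540 → met
9. quality-management plan present → met
10. instrument calibration 35 days ago vs limit 45 → met
11. proficiency testing failures in the past year 4 > 3 → not met
12. condition 'handles select agents' holds; quality-control review 927 days ago vs limit 730 → not met
Not met: 1, 5, 6, 11, 12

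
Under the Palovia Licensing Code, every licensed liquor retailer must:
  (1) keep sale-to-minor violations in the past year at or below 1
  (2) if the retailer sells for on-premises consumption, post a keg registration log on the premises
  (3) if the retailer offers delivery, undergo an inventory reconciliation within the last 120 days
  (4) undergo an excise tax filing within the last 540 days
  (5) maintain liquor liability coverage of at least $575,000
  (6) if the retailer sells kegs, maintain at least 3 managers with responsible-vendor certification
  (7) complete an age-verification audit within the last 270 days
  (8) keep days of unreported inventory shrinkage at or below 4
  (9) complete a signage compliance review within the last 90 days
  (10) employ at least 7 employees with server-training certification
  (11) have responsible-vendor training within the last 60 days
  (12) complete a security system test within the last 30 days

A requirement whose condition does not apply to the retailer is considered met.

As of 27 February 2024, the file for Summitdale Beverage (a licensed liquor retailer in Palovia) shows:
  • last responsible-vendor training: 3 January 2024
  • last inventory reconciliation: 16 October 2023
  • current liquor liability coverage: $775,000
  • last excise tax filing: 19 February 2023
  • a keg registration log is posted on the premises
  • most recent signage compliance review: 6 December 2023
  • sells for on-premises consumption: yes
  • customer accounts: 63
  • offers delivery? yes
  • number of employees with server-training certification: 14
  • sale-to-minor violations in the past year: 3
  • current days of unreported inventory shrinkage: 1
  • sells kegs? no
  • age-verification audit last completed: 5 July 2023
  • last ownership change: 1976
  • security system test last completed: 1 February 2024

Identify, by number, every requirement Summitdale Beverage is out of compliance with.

1. sale-to-minor violations in the past year 3 > 1 → not met
2. condition 'sells for on-premises consumption' holds; keg registration log present → met
3. condition 'offers delivery' holds; inventory reconciliation 134 days ago vs limit 120 → not met
4. excise tax filing 373 days ago vs limit 540 → met
5. liquor liability coverage $775,000 ≥ $575,000 → met
6. condition 'sells kegs' does not hold → requirement n/a → met
7. age-verification audit 237 days ago vs limit 270 → met
8. days of unreported inventory shrinkage 1 ≤ 4 → met
9. signage compliance review 83 days ago vs limit 90 → met
10. employees with server-training certification 14 ≥ 7 → met
11. responsible-vendor training 55 days ago vs limit 60 → met
12. security system test 26 days ago vs limit 30 → met
Not met: 1, 3

1, 3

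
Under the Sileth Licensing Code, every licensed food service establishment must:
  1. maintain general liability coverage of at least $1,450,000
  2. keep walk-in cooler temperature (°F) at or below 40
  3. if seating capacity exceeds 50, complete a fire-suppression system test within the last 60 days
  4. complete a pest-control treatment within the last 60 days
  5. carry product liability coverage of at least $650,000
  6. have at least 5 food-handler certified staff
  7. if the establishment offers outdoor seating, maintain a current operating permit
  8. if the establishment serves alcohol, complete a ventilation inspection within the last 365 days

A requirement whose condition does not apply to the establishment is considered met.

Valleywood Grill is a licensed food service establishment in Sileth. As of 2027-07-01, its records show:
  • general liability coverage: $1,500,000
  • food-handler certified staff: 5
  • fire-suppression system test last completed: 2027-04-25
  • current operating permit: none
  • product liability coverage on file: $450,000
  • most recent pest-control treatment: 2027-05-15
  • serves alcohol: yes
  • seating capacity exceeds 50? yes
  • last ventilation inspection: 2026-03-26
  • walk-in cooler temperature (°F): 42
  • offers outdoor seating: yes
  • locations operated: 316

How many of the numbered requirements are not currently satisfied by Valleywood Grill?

1. general liability coverage $1,500,000 ≥ $1,450,000 → met
2. walk-in cooler temperature (°F) 42 > 40 → not met
3. condition 'seating capacity exceeds 50' holds; fire-suppression system test 67 days ago vs limit 60 → not met
4. pest-control treatment 47 days ago vs limit 60 → met
5. product liability coverage $450,000 < $650,000 → not met
6. food-handler certified staff 5 ≥ 5 → met
7. condition 'offers outdoor seating' holds; current operating permit absent → not met
8. condition 'serves alcohol' holds; ventilation inspection 462 days ago vs limit 365 → not met
Not met: 5 of 8

5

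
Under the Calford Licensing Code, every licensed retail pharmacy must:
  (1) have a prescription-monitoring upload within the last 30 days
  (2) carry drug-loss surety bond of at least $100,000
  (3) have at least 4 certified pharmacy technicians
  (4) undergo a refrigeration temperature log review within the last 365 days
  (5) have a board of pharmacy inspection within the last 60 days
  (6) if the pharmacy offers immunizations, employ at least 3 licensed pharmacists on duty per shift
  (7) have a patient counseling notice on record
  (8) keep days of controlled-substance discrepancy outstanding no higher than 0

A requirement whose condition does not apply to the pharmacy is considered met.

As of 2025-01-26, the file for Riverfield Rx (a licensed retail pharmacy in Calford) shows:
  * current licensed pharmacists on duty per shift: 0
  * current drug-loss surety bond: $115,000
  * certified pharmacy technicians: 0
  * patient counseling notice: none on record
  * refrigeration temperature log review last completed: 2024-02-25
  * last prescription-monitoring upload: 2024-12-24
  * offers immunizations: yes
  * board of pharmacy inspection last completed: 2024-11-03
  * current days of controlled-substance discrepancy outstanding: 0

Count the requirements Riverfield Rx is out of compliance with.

1. prescription-monitoring upload 33 days ago vs limit 30 → not met
2. drug-loss surety bond $115,000 ≥ $100,000 → met
3. certified pharmacy technicians 0 < 4 → not met
4. refrigeration temperature log review 336 days ago vs limit 365 → met
5. board of pharmacy inspection 84 days ago vs limit 60 → not met
6. condition 'offers immunizations' holds; licensed pharmacists on duty per shift 0 < 3 → not met
7. patient counseling notice absent → not met
8. days of controlled-substance discrepancy outstanding 0 ≤ 0 → met
Not met: 5 of 8

5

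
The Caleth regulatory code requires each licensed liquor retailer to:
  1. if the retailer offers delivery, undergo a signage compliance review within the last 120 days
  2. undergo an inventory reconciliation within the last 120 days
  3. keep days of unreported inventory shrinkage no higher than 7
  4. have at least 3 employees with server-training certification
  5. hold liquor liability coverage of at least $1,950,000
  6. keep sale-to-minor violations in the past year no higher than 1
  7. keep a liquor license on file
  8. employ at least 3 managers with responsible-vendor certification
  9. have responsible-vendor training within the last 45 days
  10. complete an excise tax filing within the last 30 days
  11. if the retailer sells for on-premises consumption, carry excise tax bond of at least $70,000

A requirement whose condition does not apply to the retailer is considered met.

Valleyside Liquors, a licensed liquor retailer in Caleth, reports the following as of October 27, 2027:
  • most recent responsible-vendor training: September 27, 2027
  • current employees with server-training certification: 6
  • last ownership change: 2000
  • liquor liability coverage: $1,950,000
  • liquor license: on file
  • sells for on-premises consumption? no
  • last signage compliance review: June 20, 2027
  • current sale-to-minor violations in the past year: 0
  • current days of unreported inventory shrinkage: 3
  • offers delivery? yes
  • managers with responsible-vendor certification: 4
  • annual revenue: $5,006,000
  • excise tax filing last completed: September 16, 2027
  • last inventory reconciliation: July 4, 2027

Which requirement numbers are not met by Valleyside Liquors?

1. condition 'offers delivery' holds; signage compliance review 129 days ago vs limit 120 → not met
2. inventory reconciliation 115 days ago vs limit 120 → met
3. days of unreported inventory shrinkage 3 ≤ 7 → met
4. employees with server-training certification 6 ≥ 3 → met
5. liquor liability coverage $1,950,000 ≥ $1,950,000 → met
6. sale-to-minor violations in the past year 0 ≤ 1 → met
7. liquor license present → met
8. managers with responsible-vendor certification 4 ≥ 3 → met
9. responsible-vendor training 30 days ago vs limit 45 → met
10. excise tax filing 41 days ago vs limit 30 → not met
11. condition 'sells for on-premises consumption' does not hold → requirement n/a → met
Not met: 1, 10

1, 10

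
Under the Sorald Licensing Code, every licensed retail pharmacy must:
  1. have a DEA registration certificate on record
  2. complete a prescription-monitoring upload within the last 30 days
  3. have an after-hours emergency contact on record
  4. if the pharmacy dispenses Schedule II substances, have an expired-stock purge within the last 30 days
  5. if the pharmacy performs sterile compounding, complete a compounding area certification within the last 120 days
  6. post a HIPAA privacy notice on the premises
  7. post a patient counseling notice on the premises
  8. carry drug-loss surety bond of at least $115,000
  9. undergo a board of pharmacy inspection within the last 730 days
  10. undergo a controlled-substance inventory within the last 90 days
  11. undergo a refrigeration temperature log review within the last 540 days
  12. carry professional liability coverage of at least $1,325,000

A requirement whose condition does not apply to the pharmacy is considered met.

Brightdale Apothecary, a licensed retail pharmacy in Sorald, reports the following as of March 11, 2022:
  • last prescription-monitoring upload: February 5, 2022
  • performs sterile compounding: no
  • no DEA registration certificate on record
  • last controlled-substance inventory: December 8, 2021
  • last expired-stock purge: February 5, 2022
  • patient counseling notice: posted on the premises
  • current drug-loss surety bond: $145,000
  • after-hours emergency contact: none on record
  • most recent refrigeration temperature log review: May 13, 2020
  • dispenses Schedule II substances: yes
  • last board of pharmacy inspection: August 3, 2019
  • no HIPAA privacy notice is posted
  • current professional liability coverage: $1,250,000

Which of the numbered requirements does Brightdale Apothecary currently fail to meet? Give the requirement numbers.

1, 2, 3, 4, 6, 9, 10, 11, 12

1. DEA registration certificate absent → not met
2. prescription-monitoring upload 34 days ago vs limit 30 → not met
3. after-hours emergency contact absent → not met
4. condition 'dispenses Schedule II substances' holds; expired-stock purge 34 days ago vs limit 30 → not met
5. condition 'performs sterile compounding' does not hold → requirement n/a → met
6. HIPAA privacy notice absent → not met
7. patient counseling notice present → met
8. drug-loss surety bond $145,000 ≥ $115,000 → met
9. board of pharmacy inspection 951 days ago vs limit 730 → not met
10. controlled-substance inventory 93 days ago vs limit 90 → not met
11. refrigeration temperature log review 667 days ago vs limit 540 → not met
12. professional liability coverage $1,250,000 < $1,325,000 → not met
Not met: 1, 2, 3, 4, 6, 9, 10, 11, 12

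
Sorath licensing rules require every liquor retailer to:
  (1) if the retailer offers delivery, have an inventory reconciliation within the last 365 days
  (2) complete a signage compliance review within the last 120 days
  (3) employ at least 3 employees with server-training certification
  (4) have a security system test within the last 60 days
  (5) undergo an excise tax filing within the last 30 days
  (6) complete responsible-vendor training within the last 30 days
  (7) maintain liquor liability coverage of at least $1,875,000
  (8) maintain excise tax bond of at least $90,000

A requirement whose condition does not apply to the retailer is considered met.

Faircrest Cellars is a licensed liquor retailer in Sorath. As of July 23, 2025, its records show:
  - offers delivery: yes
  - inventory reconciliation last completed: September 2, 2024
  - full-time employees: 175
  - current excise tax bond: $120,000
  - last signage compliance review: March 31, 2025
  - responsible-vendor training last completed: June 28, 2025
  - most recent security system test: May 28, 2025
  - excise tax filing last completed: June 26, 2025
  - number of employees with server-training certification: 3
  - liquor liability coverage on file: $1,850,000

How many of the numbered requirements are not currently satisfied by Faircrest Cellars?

1

1. condition 'offers delivery' holds; inventory reconciliation 324 days ago vs limit 365 → met
2. signage compliance review 114 days ago vs limit 120 → met
3. employees with server-training certification 3 ≥ 3 → met
4. security system test 56 days ago vs limit 60 → met
5. excise tax filing 27 days ago vs limit 30 → met
6. responsible-vendor training 25 days ago vs limit 30 → met
7. liquor liability coverage $1,850,000 < $1,875,000 → not met
8. excise tax bond $120,000 ≥ $90,000 → met
Not met: 1 of 8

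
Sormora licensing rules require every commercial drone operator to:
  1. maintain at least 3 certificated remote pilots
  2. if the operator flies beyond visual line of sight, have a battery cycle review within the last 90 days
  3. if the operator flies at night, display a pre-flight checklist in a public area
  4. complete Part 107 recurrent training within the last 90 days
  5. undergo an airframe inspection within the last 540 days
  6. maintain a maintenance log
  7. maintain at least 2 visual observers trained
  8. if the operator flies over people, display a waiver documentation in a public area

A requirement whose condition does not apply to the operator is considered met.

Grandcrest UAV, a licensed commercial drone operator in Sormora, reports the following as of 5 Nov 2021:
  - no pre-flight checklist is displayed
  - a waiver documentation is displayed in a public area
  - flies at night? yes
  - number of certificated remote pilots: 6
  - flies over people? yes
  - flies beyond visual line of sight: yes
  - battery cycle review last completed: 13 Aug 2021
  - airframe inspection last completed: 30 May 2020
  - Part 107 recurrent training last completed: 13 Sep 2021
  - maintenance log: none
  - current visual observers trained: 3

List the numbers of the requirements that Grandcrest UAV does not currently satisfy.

1. certificated remote pilots 6 ≥ 3 → met
2. condition 'flies beyond visual line of sight' holds; battery cycle review 84 days ago vs limit 90 → met
3. condition 'flies at night' holds; pre-flight checklist absent → not met
4. Part 107 recurrent training 53 days ago vs limit 90 → met
5. airframe inspection 524 days ago vs limit 540 → met
6. maintenance log absent → not met
7. visual observers trained 3 ≥ 2 → met
8. condition 'flies over people' holds; waiver documentation present → met
Not met: 3, 6

3, 6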